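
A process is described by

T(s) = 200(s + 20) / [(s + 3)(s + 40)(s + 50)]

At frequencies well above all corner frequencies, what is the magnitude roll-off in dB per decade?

-40 dB/decade

Each pole contributes −20 dB/decade at high frequency; each zero contributes +20 dB/decade.
Net: 1 zero(s) − 3 pole(s) → -40 dB/decade.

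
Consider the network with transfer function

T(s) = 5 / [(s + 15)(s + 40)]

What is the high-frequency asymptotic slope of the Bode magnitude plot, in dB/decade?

-40 dB/decade

Each pole contributes −20 dB/decade at high frequency; each zero contributes +20 dB/decade.
Net: 0 zero(s) − 2 pole(s) → -40 dB/decade.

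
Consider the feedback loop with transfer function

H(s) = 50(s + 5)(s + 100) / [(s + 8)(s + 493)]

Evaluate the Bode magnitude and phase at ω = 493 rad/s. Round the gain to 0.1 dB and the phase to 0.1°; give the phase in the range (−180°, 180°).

31.1 dB, 33.9°

At s = jω = j493:
zero (s+5): 5 + j493 → |·| = √(5²+493²) = √243074 ≈ 493.03, ∠ = arctan(493/5) ≈ 89.42°
zero (s+100): 100 + j493 → |·| = √(100²+493²) = √253049 ≈ 503.04, ∠ = arctan(493/100) ≈ 78.53°
pole (s+8): 8 + j493 → |·| = √(8²+493²) = √243113 ≈ 493.06, ∠ = arctan(493/8) ≈ 89.07°
pole (s+493): 493 + j493 → |·| = √(493²+493²) = √486098 ≈ 697.21, ∠ = arctan(493/493) ≈ 45.00°
|H| = 50 · 2.4801e+05 / 3.4377e+05 ≈ 36.072
Gain = 20 log₁₀(36.072) ≈ 31.14 dB
∠H = 167.95° − 134.07° = 33.88°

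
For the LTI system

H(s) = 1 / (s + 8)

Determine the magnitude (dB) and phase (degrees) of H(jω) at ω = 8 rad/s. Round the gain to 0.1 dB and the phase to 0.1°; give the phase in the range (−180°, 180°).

-21.1 dB, -45.0°

Substitute s = j8:
Numerator: 1 = 1 + j0
Denominator: (j8) + 8 = 8 + j8
|N| = √(1² + 0²) ≈ 1, ∠N ≈ 0.00°
|D| = √(8² + 8²) ≈ 11.314, ∠D ≈ 45.00°
|H| = 1 / 11.314 ≈ 0.088386
Gain = 20 log₁₀(0.088386) ≈ -21.07 dB
∠H = 0.00° − 45.00° = -45.00°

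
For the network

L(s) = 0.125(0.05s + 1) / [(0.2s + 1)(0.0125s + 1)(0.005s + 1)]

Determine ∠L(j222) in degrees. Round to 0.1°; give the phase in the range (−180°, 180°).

At ω = 222 rad/s:
zero (1 + j222·0.05) = 1 + j11.1 → |·| ≈ 11.145, ∠ ≈ 84.85°
pole (1 + j222·0.2) = 1 + j44.4 → |·| ≈ 44.411, ∠ ≈ 88.71°
pole (1 + j222·0.0125) = 1 + j2.775 → |·| ≈ 2.9497, ∠ ≈ 70.18°
pole (1 + j222·0.005) = 1 + j1.11 → |·| ≈ 1.494, ∠ ≈ 47.98°
∠L = (84.85°) − (88.71° + 70.18° + 47.98°) = -122.02°

-122.0°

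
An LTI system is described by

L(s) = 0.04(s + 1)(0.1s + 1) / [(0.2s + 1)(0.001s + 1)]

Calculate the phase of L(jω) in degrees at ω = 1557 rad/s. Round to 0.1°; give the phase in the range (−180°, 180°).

At ω = 1557 rad/s:
zero (1 + j1557·1) = 1 + j1557 → |·| ≈ 1557, ∠ ≈ 89.96°
zero (1 + j1557·0.1) = 1 + j155.7 → |·| ≈ 155.7, ∠ ≈ 89.63°
pole (1 + j1557·0.2) = 1 + j311.4 → |·| ≈ 311.4, ∠ ≈ 89.82°
pole (1 + j1557·0.001) = 1 + j1.557 → |·| ≈ 1.8505, ∠ ≈ 57.29°
∠L = (89.96° + 89.63°) − (89.82° + 57.29°) = 32.48°

32.5°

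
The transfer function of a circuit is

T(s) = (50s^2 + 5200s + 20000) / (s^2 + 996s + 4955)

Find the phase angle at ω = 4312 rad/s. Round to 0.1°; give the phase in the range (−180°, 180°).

11.6°

Substitute s = j4312:
Numerator: 50(j4312)^2 + 5200(j4312) + 20000 = -929647200 + j22422400
Denominator: (j4312)^2 + 996(j4312) + 4955 = -18588389 + j4294752
|N| = √(929647200² + 22422400²) ≈ 9.2992e+08, ∠N ≈ 178.62°
|D| = √(18588389² + 4294752²) ≈ 1.9078e+07, ∠D ≈ 166.99°
∠T = 178.62° − 166.99° = 11.63°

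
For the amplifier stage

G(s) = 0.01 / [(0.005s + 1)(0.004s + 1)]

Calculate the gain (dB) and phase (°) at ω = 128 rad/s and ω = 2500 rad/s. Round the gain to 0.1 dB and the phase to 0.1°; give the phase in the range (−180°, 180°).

ω = 128: -42.5 dB, -59.7°; ω = 2500: -82.0 dB, -169.7°

At ω = 128 rad/s:
pole (1 + j128·0.005) = 1 + j0.64 → |·| ≈ 1.1873, ∠ ≈ 32.62°
pole (1 + j128·0.004) = 1 + j0.512 → |·| ≈ 1.1235, ∠ ≈ 27.11°
|G| = 0.01 · 1 / (1.1873 · 1.1235) ≈ 0.0074966
Gain = 20 log₁₀(0.0074966) ≈ -42.50 dB
∠G = (0°) − (32.62° + 27.11°) = -59.73°

At ω = 2500 rad/s:
pole (1 + j2500·0.005) = 1 + j12.5 → |·| ≈ 12.54, ∠ ≈ 85.43°
pole (1 + j2500·0.004) = 1 + j10 → |·| ≈ 10.05, ∠ ≈ 84.29°
|G| = 0.01 · 1 / (12.54 · 10.05) ≈ 7.9348e-05
Gain = 20 log₁₀(7.9348e-05) ≈ -82.01 dB
∠G = (0°) − (85.43° + 84.29°) = -169.72°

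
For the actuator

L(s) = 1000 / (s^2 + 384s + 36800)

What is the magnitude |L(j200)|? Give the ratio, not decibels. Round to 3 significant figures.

Substitute s = j200:
Numerator: 1000 = 1000 + j0
Denominator: (j200)^2 + 384(j200) + 36800 = -3200 + j76800
|N| = √(1000² + 0²) ≈ 1000, ∠N ≈ 0.00°
|D| = √(3200² + 76800²) ≈ 76867, ∠D ≈ 92.39°
|L| = 1000 / 76867 ≈ 0.013009

0.0130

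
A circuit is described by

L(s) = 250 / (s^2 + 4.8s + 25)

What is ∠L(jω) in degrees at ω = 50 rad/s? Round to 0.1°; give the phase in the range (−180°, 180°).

At s = jω = j50:
quadratic: (j50)² + 4.8·j50 + 25 = -2475 + j240 → |·| ≈ 2486.6, ∠ ≈ 174.46°
∠L = 0.00° − 174.46° = -174.46°

-174.5°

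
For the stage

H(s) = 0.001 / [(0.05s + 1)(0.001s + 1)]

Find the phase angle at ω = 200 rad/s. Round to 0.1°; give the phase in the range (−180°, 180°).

At ω = 200 rad/s:
pole (1 + j200·0.05) = 1 + j10 → |·| ≈ 10.05, ∠ ≈ 84.29°
pole (1 + j200·0.001) = 1 + j0.2 → |·| ≈ 1.0198, ∠ ≈ 11.31°
∠H = (0°) − (84.29° + 11.31°) = -95.60°

-95.6°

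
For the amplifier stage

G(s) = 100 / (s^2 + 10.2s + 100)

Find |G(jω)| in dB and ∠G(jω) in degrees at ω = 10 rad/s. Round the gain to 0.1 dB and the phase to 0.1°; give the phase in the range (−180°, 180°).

-0.2 dB, -90.0°

At s = jω = j10:
quadratic: (j10)² + 10.2·j10 + 100 = 0 + j102 → |·| ≈ 102, ∠ ≈ 90.00°
|G| = 100 / 102 ≈ 0.98039
Gain = 20 log₁₀(0.98039) ≈ -0.17 dB
∠G = 0.00° − 90.00° = -90.00°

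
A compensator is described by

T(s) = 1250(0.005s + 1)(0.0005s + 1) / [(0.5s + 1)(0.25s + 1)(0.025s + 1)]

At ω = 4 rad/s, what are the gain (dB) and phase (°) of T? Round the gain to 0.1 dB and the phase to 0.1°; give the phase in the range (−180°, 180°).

At ω = 4 rad/s:
zero (1 + j4·0.005) = 1 + j0.02 → |·| ≈ 1.0002, ∠ ≈ 1.15°
zero (1 + j4·0.0005) = 1 + j0.002 → |·| ≈ 1, ∠ ≈ 0.11°
pole (1 + j4·0.5) = 1 + j2 → |·| ≈ 2.2361, ∠ ≈ 63.43°
pole (1 + j4·0.25) = 1 + j1 → |·| ≈ 1.4142, ∠ ≈ 45.00°
pole (1 + j4·0.025) = 1 + j0.1 → |·| ≈ 1.005, ∠ ≈ 5.71°
|T| = 1250 · 1.0002 · 1 / (2.2361 · 1.4142 · 1.005) ≈ 393.39
Gain = 20 log₁₀(393.39) ≈ 51.90 dB
∠T = (1.15° + 0.11°) − (63.43° + 45.00° + 5.71°) = -112.88°

51.9 dB, -112.9°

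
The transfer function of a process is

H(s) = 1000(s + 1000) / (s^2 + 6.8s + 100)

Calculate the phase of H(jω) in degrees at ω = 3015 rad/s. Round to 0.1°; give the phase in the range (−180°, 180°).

-108.2°

At s = jω = j3015:
zero (s+1000): 1000 + j3015 → |·| = √(1000²+3015²) = √10090225 ≈ 3176.5, ∠ = arctan(3015/1000) ≈ 71.65°
quadratic: (j3015)² + 6.8·j3015 + 100 = -9090125 + j20502 → |·| ≈ 9.0901e+06, ∠ ≈ 179.87°
∠H = 71.65° − 179.87° = -108.22°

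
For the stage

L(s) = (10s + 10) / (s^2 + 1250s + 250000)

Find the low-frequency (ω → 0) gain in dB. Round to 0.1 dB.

-88.0 dB

L(0) = 10 / 250000 = 4e-05
20 log₁₀(4e-05) ≈ -87.96 dB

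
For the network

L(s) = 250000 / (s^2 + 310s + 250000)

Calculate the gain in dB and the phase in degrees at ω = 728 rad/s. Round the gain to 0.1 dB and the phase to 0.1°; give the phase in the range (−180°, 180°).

-3.2 dB, -141.1°

At s = jω = j728:
quadratic: (j728)² + 310·j728 + 250000 = -279984 + j225680 → |·| ≈ 3.5961e+05, ∠ ≈ 141.13°
|L| = 250000 / 3.5961e+05 ≈ 0.6952
Gain = 20 log₁₀(0.6952) ≈ -3.16 dB
∠L = 0.00° − 141.13° = -141.13°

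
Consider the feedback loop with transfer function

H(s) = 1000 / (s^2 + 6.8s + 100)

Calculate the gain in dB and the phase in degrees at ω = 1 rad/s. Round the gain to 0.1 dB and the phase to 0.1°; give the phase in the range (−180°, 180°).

At s = jω = j1:
quadratic: (j1)² + 6.8·j1 + 100 = 99 + j6.8 → |·| ≈ 99.233, ∠ ≈ 3.93°
|H| = 1000 / 99.233 ≈ 10.077
Gain = 20 log₁₀(10.077) ≈ 20.07 dB
∠H = 0.00° − 3.93° = -3.93°

20.1 dB, -3.9°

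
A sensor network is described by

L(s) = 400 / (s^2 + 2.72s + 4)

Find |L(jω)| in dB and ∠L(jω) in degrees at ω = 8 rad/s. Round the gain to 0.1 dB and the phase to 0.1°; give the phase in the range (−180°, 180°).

At s = jω = j8:
quadratic: (j8)² + 2.72·j8 + 4 = -60 + j21.76 → |·| ≈ 63.824, ∠ ≈ 160.07°
|L| = 400 / 63.824 ≈ 6.2672
Gain = 20 log₁₀(6.2672) ≈ 15.94 dB
∠L = 0.00° − 160.07° = -160.07°

15.9 dB, -160.1°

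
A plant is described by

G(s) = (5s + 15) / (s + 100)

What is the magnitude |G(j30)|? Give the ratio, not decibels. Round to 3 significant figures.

Substitute s = j30:
Numerator: 5(j30) + 15 = 15 + j150
Denominator: (j30) + 100 = 100 + j30
|N| = √(15² + 150²) ≈ 150.75, ∠N ≈ 84.29°
|D| = √(100² + 30²) ≈ 104.4, ∠D ≈ 16.70°
|G| = 150.75 / 104.4 ≈ 1.444

1.44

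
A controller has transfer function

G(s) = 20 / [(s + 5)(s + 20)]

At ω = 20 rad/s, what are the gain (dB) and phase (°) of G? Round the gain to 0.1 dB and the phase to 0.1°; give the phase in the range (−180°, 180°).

-29.3 dB, -121.0°

At s = jω = j20:
pole (s+5): 5 + j20 → |·| = √(5²+20²) = √425 ≈ 20.616, ∠ = arctan(20/5) ≈ 75.96°
pole (s+20): 20 + j20 → |·| = √(20²+20²) = √800 ≈ 28.284, ∠ = arctan(20/20) ≈ 45.00°
|G| = 20 / 583.1 ≈ 0.034299
Gain = 20 log₁₀(0.034299) ≈ -29.29 dB
∠G = 0.00° − 120.96° = -120.96°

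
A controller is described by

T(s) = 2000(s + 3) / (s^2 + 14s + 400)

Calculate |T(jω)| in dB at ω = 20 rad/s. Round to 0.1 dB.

At s = jω = j20:
zero (s+3): 3 + j20 → |·| = √(3²+20²) = √409 ≈ 20.224, ∠ = arctan(20/3) ≈ 81.47°
quadratic: (j20)² + 14·j20 + 400 = 0 + j280 → |·| ≈ 280, ∠ ≈ 90.00°
|T| = 2000 · 20.224 / 280 ≈ 144.46
Gain = 20 log₁₀(144.46) ≈ 43.19 dB

43.2 dB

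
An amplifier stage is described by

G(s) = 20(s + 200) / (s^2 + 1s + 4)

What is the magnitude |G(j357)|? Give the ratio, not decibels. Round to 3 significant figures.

0.0642

At s = jω = j357:
zero (s+200): 200 + j357 → |·| = √(200²+357²) = √167449 ≈ 409.21, ∠ = arctan(357/200) ≈ 60.74°
quadratic: (j357)² + 1·j357 + 4 = -127445 + j357 → |·| ≈ 1.2745e+05, ∠ ≈ 179.84°
|G| = 20 · 409.21 / 1.2745e+05 ≈ 0.064215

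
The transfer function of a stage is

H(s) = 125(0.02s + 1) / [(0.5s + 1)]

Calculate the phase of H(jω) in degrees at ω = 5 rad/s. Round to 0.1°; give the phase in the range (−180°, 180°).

At ω = 5 rad/s:
zero (1 + j5·0.02) = 1 + j0.1 → |·| ≈ 1.005, ∠ ≈ 5.71°
pole (1 + j5·0.5) = 1 + j2.5 → |·| ≈ 2.6926, ∠ ≈ 68.20°
∠H = (5.71°) − (68.20°) = -62.49°

-62.5°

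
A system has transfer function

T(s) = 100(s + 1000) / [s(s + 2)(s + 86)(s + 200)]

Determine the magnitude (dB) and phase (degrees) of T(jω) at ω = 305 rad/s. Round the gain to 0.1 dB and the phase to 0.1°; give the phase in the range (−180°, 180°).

At s = jω = j305:
zero (s+1000): 1000 + j305 → |·| = √(1000²+305²) = √1093025 ≈ 1045.5, ∠ = arctan(305/1000) ≈ 16.96°
pole (s+2): 2 + j305 → |·| = √(2²+305²) = √93029 ≈ 305.01, ∠ = arctan(305/2) ≈ 89.62°
pole (s+86): 86 + j305 → |·| = √(86²+305²) = √100421 ≈ 316.89, ∠ = arctan(305/86) ≈ 74.25°
pole (s+200): 200 + j305 → |·| = √(200²+305²) = √133025 ≈ 364.73, ∠ = arctan(305/200) ≈ 56.75°
pole at origin: |s| = 305, ∠ = 90.00° (in denominator)
|T| = 100 · 1045.5 / 1.0752e+10 ≈ 9.7238e-06
Gain = 20 log₁₀(9.7238e-06) ≈ -100.24 dB
∠T = 16.96° − 310.62° = -293.66° ≡ 66.34° (principal value)

-100.2 dB, 66.3°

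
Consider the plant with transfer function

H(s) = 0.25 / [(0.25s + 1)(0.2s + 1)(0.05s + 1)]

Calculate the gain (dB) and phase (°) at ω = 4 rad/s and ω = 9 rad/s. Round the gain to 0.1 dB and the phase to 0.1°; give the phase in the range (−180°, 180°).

ω = 4: -17.4 dB, -95.0°; ω = 9: -26.9 dB, -151.2°

At ω = 4 rad/s:
pole (1 + j4·0.25) = 1 + j1 → |·| ≈ 1.4142, ∠ ≈ 45.00°
pole (1 + j4·0.2) = 1 + j0.8 → |·| ≈ 1.2806, ∠ ≈ 38.66°
pole (1 + j4·0.05) = 1 + j0.2 → |·| ≈ 1.0198, ∠ ≈ 11.31°
|H| = 0.25 · 1 / (1.4142 · 1.2806 · 1.0198) ≈ 0.13536
Gain = 20 log₁₀(0.13536) ≈ -17.37 dB
∠H = (0°) − (45.00° + 38.66° + 11.31°) = -94.97°

At ω = 9 rad/s:
pole (1 + j9·0.25) = 1 + j2.25 → |·| ≈ 2.4622, ∠ ≈ 66.04°
pole (1 + j9·0.2) = 1 + j1.8 → |·| ≈ 2.0591, ∠ ≈ 60.95°
pole (1 + j9·0.05) = 1 + j0.45 → |·| ≈ 1.0966, ∠ ≈ 24.23°
|H| = 0.25 · 1 / (2.4622 · 2.0591 · 1.0966) ≈ 0.044967
Gain = 20 log₁₀(0.044967) ≈ -26.94 dB
∠H = (0°) − (66.04° + 60.95° + 24.23°) = -151.22°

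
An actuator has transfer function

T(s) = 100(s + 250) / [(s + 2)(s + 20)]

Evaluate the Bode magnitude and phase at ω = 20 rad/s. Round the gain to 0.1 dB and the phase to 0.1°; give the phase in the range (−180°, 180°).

32.9 dB, -124.7°

At s = jω = j20:
zero (s+250): 250 + j20 → |·| = √(250²+20²) = √62900 ≈ 250.8, ∠ = arctan(20/250) ≈ 4.57°
pole (s+2): 2 + j20 → |·| = √(2²+20²) = √404 ≈ 20.1, ∠ = arctan(20/2) ≈ 84.29°
pole (s+20): 20 + j20 → |·| = √(20²+20²) = √800 ≈ 28.284, ∠ = arctan(20/20) ≈ 45.00°
|T| = 100 · 250.8 / 568.51 ≈ 44.115
Gain = 20 log₁₀(44.115) ≈ 32.89 dB
∠T = 4.57° − 129.29° = -124.72°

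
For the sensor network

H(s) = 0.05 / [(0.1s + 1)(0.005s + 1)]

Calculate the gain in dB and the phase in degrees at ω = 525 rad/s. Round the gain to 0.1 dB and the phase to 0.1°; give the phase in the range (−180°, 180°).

At ω = 525 rad/s:
pole (1 + j525·0.1) = 1 + j52.5 → |·| ≈ 52.51, ∠ ≈ 88.91°
pole (1 + j525·0.005) = 1 + j2.625 → |·| ≈ 2.809, ∠ ≈ 69.15°
|H| = 0.05 · 1 / (52.51 · 2.809) ≈ 0.00033898
Gain = 20 log₁₀(0.00033898) ≈ -69.40 dB
∠H = (0°) − (88.91° + 69.15°) = -158.06°

-69.4 dB, -158.1°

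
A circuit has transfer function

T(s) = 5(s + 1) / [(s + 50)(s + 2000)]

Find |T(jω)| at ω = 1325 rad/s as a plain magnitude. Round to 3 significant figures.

At s = jω = j1325:
zero (s+1): 1 + j1325 → |·| = √(1²+1325²) = √1755626 ≈ 1325, ∠ = arctan(1325/1) ≈ 89.96°
pole (s+50): 50 + j1325 → |·| = √(50²+1325²) = √1758125 ≈ 1325.9, ∠ = arctan(1325/50) ≈ 87.84°
pole (s+2000): 2000 + j1325 → |·| = √(2000²+1325²) = √5755625 ≈ 2399.1, ∠ = arctan(1325/2000) ≈ 33.52°
|T| = 5 · 1325 / 3.181e+06 ≈ 0.0020827

0.00208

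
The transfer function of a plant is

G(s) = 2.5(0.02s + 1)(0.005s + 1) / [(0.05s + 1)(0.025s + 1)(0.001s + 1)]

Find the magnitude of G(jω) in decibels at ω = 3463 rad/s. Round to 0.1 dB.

At ω = 3463 rad/s:
zero (1 + j3463·0.02) = 1 + j69.26 → |·| ≈ 69.267, ∠ ≈ 89.17°
zero (1 + j3463·0.005) = 1 + j17.315 → |·| ≈ 17.344, ∠ ≈ 86.69°
pole (1 + j3463·0.05) = 1 + j173.15 → |·| ≈ 173.15, ∠ ≈ 89.67°
pole (1 + j3463·0.025) = 1 + j86.575 → |·| ≈ 86.581, ∠ ≈ 89.34°
pole (1 + j3463·0.001) = 1 + j3.463 → |·| ≈ 3.6045, ∠ ≈ 73.89°
|G| = 2.5 · 69.267 · 17.344 / (173.15 · 86.581 · 3.6045) ≈ 0.055581
Gain = 20 log₁₀(0.055581) ≈ -25.10 dB

-25.1 dB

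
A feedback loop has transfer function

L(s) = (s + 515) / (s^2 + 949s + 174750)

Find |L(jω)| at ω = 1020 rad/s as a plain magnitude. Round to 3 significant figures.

Substitute s = j1020:
Numerator: (j1020) + 515 = 515 + j1020
Denominator: (j1020)^2 + 949(j1020) + 174750 = -865650 + j967980
|N| = √(515² + 1020²) ≈ 1142.6, ∠N ≈ 63.21°
|D| = √(865650² + 967980²) ≈ 1.2986e+06, ∠D ≈ 131.81°
|L| = 1142.6 / 1.2986e+06 ≈ 0.00087987

0.000880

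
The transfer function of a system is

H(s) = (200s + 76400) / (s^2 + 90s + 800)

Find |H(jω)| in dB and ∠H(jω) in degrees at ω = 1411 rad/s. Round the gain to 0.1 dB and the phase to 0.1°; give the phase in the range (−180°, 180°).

-16.7 dB, -101.5°

Substitute s = j1411:
Numerator: 200(j1411) + 76400 = 76400 + j282200
Denominator: (j1411)^2 + 90(j1411) + 800 = -1990121 + j126990
|N| = √(76400² + 282200²) ≈ 2.9236e+05, ∠N ≈ 74.85°
|D| = √(1990121² + 126990²) ≈ 1.9942e+06, ∠D ≈ 176.35°
|H| = 2.9236e+05 / 1.9942e+06 ≈ 0.14661
Gain = 20 log₁₀(0.14661) ≈ -16.68 dB
∠H = 74.85° − 176.35° = -101.50°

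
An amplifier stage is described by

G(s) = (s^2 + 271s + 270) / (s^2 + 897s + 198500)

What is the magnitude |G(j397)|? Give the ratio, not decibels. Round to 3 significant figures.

Substitute s = j397:
Numerator: (j397)^2 + 271(j397) + 270 = -157339 + j107587
Denominator: (j397)^2 + 897(j397) + 198500 = 40891 + j356109
|N| = √(157339² + 107587²) ≈ 1.9061e+05, ∠N ≈ 145.64°
|D| = √(40891² + 356109²) ≈ 3.5845e+05, ∠D ≈ 83.45°
|G| = 1.9061e+05 / 3.5845e+05 ≈ 0.53176

0.532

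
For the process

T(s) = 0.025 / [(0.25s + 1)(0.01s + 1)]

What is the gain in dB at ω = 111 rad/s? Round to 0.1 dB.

-64.4 dB

At ω = 111 rad/s:
pole (1 + j111·0.25) = 1 + j27.75 → |·| ≈ 27.768, ∠ ≈ 87.94°
pole (1 + j111·0.01) = 1 + j1.11 → |·| ≈ 1.494, ∠ ≈ 47.98°
|T| = 0.025 · 1 / (27.768 · 1.494) ≈ 0.00060262
Gain = 20 log₁₀(0.00060262) ≈ -64.40 dB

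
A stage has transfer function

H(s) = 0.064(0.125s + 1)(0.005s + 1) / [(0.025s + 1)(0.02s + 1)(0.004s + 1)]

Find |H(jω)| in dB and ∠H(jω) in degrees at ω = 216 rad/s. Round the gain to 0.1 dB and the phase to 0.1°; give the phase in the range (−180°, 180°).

-22.0 dB, -62.2°

At ω = 216 rad/s:
zero (1 + j216·0.125) = 1 + j27 → |·| ≈ 27.019, ∠ ≈ 87.88°
zero (1 + j216·0.005) = 1 + j1.08 → |·| ≈ 1.4719, ∠ ≈ 47.20°
pole (1 + j216·0.025) = 1 + j5.4 → |·| ≈ 5.4918, ∠ ≈ 79.51°
pole (1 + j216·0.02) = 1 + j4.32 → |·| ≈ 4.4342, ∠ ≈ 76.97°
pole (1 + j216·0.004) = 1 + j0.864 → |·| ≈ 1.3216, ∠ ≈ 40.83°
|H| = 0.064 · 27.019 · 1.4719 / (5.4918 · 4.4342 · 1.3216) ≈ 0.079086
Gain = 20 log₁₀(0.079086) ≈ -22.04 dB
∠H = (87.88° + 47.20°) − (79.51° + 76.97° + 40.83°) = -62.23°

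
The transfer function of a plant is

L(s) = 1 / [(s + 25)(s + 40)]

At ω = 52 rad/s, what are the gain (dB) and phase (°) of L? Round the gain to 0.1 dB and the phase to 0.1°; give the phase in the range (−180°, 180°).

-71.6 dB, -116.8°

At s = jω = j52:
pole (s+25): 25 + j52 → |·| = √(25²+52²) = √3329 ≈ 57.697, ∠ = arctan(52/25) ≈ 64.32°
pole (s+40): 40 + j52 → |·| = √(40²+52²) = √4304 ≈ 65.605, ∠ = arctan(52/40) ≈ 52.43°
|L| = 1 / 3785.2 ≈ 0.00026419
Gain = 20 log₁₀(0.00026419) ≈ -71.56 dB
∠L = 0.00° − 116.75° = -116.75°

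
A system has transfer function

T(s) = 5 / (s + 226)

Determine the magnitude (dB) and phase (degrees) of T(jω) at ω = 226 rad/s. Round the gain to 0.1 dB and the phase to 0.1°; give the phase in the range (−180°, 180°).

Substitute s = j226:
Numerator: 5 = 5 + j0
Denominator: (j226) + 226 = 226 + j226
|N| = √(5² + 0²) ≈ 5, ∠N ≈ 0.00°
|D| = √(226² + 226²) ≈ 319.61, ∠D ≈ 45.00°
|T| = 5 / 319.61 ≈ 0.015644
Gain = 20 log₁₀(0.015644) ≈ -36.11 dB
∠T = 0.00° − 45.00° = -45.00°

-36.1 dB, -45.0°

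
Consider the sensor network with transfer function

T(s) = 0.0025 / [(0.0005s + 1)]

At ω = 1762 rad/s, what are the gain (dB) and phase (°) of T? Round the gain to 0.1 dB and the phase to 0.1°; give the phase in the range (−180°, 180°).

-54.5 dB, -41.4°

At ω = 1762 rad/s:
pole (1 + j1762·0.0005) = 1 + j0.881 → |·| ≈ 1.3327, ∠ ≈ 41.38°
|T| = 0.0025 · 1 / (1.3327) ≈ 0.0018759
Gain = 20 log₁₀(0.0018759) ≈ -54.54 dB
∠T = (0°) − (41.38°) = -41.38°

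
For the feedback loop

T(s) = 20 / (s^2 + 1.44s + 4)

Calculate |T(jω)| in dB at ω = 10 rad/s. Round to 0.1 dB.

At s = jω = j10:
quadratic: (j10)² + 1.44·j10 + 4 = -96 + j14.4 → |·| ≈ 97.074, ∠ ≈ 171.47°
|T| = 20 / 97.074 ≈ 0.20603
Gain = 20 log₁₀(0.20603) ≈ -13.72 dB

-13.7 dB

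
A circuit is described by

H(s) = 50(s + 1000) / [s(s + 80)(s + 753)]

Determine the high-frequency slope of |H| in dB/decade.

Each pole contributes −20 dB/decade at high frequency; each zero contributes +20 dB/decade.
Net: 1 zero(s) − 3 pole(s) → -40 dB/decade.

-40 dB/decade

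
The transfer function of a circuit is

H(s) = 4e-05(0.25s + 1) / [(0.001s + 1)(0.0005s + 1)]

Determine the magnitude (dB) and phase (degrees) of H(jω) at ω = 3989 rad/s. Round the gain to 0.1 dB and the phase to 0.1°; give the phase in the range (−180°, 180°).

-47.2 dB, -49.4°

At ω = 3989 rad/s:
zero (1 + j3989·0.25) = 1 + j997.25 → |·| ≈ 997.25, ∠ ≈ 89.94°
pole (1 + j3989·0.001) = 1 + j3.989 → |·| ≈ 4.1124, ∠ ≈ 75.93°
pole (1 + j3989·0.0005) = 1 + j1.9945 → |·| ≈ 2.2311, ∠ ≈ 63.37°
|H| = 4e-05 · 997.25 / (4.1124 · 2.2311) ≈ 0.0043476
Gain = 20 log₁₀(0.0043476) ≈ -47.24 dB
∠H = (89.94°) − (75.93° + 63.37°) = -49.36°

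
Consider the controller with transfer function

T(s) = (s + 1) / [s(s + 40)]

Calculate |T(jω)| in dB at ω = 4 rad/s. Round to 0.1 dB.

At s = jω = j4:
zero (s+1): 1 + j4 → |·| = √(1²+4²) = √17 ≈ 4.1231, ∠ = arctan(4/1) ≈ 75.96°
pole (s+40): 40 + j4 → |·| = √(40²+4²) = √1616 ≈ 40.2, ∠ = arctan(4/40) ≈ 5.71°
pole at origin: |s| = 4, ∠ = 90.00° (in denominator)
|T| = 1 · 4.1231 / 160.8 ≈ 0.025641
Gain = 20 log₁₀(0.025641) ≈ -31.82 dB

-31.8 dB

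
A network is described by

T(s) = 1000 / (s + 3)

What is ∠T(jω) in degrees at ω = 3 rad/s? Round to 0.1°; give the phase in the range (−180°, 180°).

At s = jω = j3:
pole (s+3): 3 + j3 → |·| = √(3²+3²) = √18 ≈ 4.2426, ∠ = arctan(3/3) ≈ 45.00°
∠T = 0.00° − 45.00° = -45.00°

-45.0°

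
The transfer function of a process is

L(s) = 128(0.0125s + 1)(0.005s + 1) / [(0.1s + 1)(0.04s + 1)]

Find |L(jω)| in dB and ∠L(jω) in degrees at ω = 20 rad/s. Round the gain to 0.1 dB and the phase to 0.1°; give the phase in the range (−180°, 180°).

33.3 dB, -82.3°

At ω = 20 rad/s:
zero (1 + j20·0.0125) = 1 + j0.25 → |·| ≈ 1.0308, ∠ ≈ 14.04°
zero (1 + j20·0.005) = 1 + j0.1 → |·| ≈ 1.005, ∠ ≈ 5.71°
pole (1 + j20·0.1) = 1 + j2 → |·| ≈ 2.2361, ∠ ≈ 63.43°
pole (1 + j20·0.04) = 1 + j0.8 → |·| ≈ 1.2806, ∠ ≈ 38.66°
|L| = 128 · 1.0308 · 1.005 / (2.2361 · 1.2806) ≈ 46.307
Gain = 20 log₁₀(46.307) ≈ 33.31 dB
∠L = (14.04° + 5.71°) − (63.43° + 38.66°) = -82.34°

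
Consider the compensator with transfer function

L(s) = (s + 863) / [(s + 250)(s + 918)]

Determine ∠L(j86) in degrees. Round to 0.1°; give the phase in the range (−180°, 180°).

At s = jω = j86:
zero (s+863): 863 + j86 → |·| = √(863²+86²) = √752165 ≈ 867.27, ∠ = arctan(86/863) ≈ 5.69°
pole (s+250): 250 + j86 → |·| = √(250²+86²) = √69896 ≈ 264.38, ∠ = arctan(86/250) ≈ 18.98°
pole (s+918): 918 + j86 → |·| = √(918²+86²) = √850120 ≈ 922.02, ∠ = arctan(86/918) ≈ 5.35°
∠L = 5.69° − 24.33° = -18.64°

-18.6°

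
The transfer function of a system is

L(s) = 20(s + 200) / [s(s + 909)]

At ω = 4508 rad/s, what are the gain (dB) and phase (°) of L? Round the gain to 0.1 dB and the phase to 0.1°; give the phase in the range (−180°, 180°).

-47.2 dB, -81.1°

At s = jω = j4508:
zero (s+200): 200 + j4508 → |·| = √(200²+4508²) = √20362064 ≈ 4512.4, ∠ = arctan(4508/200) ≈ 87.46°
pole (s+909): 909 + j4508 → |·| = √(909²+4508²) = √21148345 ≈ 4598.7, ∠ = arctan(4508/909) ≈ 78.60°
pole at origin: |s| = 4508, ∠ = 90.00° (in denominator)
|L| = 20 · 4512.4 / 2.0731e+07 ≈ 0.0043533
Gain = 20 log₁₀(0.0043533) ≈ -47.22 dB
∠L = 87.46° − 168.60° = -81.14°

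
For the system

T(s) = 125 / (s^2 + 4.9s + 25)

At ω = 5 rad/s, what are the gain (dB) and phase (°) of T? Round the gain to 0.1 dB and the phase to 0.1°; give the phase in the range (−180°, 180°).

14.2 dB, -90.0°

At s = jω = j5:
quadratic: (j5)² + 4.9·j5 + 25 = 0 + j24.5 → |·| ≈ 24.5, ∠ ≈ 90.00°
|T| = 125 / 24.5 ≈ 5.102
Gain = 20 log₁₀(5.102) ≈ 14.15 dB
∠T = 0.00° − 90.00° = -90.00°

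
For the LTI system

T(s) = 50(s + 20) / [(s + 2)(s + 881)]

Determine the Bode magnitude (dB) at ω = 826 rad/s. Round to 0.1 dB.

-27.7 dB

At s = jω = j826:
zero (s+20): 20 + j826 → |·| = √(20²+826²) = √682676 ≈ 826.24, ∠ = arctan(826/20) ≈ 88.61°
pole (s+2): 2 + j826 → |·| = √(2²+826²) = √682280 ≈ 826, ∠ = arctan(826/2) ≈ 89.86°
pole (s+881): 881 + j826 → |·| = √(881²+826²) = √1458437 ≈ 1207.7, ∠ = arctan(826/881) ≈ 43.15°
|T| = 50 · 826.24 / 9.9756e+05 ≈ 0.041413
Gain = 20 log₁₀(0.041413) ≈ -27.66 dB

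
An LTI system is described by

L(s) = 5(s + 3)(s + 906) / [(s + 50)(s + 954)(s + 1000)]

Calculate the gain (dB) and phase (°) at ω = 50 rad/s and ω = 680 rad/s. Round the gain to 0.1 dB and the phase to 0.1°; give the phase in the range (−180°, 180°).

At s = jω = j50:
zero (s+3): 3 + j50 → |·| = √(3²+50²) = √2509 ≈ 50.09, ∠ = arctan(50/3) ≈ 86.57°
zero (s+906): 906 + j50 → |·| = √(906²+50²) = √823336 ≈ 907.38, ∠ = arctan(50/906) ≈ 3.16°
pole (s+50): 50 + j50 → |·| = √(50²+50²) = √5000 ≈ 70.711, ∠ = arctan(50/50) ≈ 45.00°
pole (s+954): 954 + j50 → |·| = √(954²+50²) = √912616 ≈ 955.31, ∠ = arctan(50/954) ≈ 3.00°
pole (s+1000): 1000 + j50 → |·| = √(1000²+50²) = √1002500 ≈ 1001.2, ∠ = arctan(50/1000) ≈ 2.86°
|L| = 5 · 45451 / 6.7632e+07 ≈ 0.0033602
Gain = 20 log₁₀(0.0033602) ≈ -49.47 dB
∠L = 89.73° − 50.86° = 38.87°

At s = jω = j680:
zero (s+3): 3 + j680 → |·| = √(3²+680²) = √462409 ≈ 680.01, ∠ = arctan(680/3) ≈ 89.75°
zero (s+906): 906 + j680 → |·| = √(906²+680²) = √1283236 ≈ 1132.8, ∠ = arctan(680/906) ≈ 36.89°
pole (s+50): 50 + j680 → |·| = √(50²+680²) = √464900 ≈ 681.84, ∠ = arctan(680/50) ≈ 85.79°
pole (s+954): 954 + j680 → |·| = √(954²+680²) = √1372516 ≈ 1171.5, ∠ = arctan(680/954) ≈ 35.48°
pole (s+1000): 1000 + j680 → |·| = √(1000²+680²) = √1462400 ≈ 1209.3, ∠ = arctan(680/1000) ≈ 34.22°
|L| = 5 · 7.7032e+05 / 9.6596e+08 ≈ 0.0039873
Gain = 20 log₁₀(0.0039873) ≈ -47.99 dB
∠L = 126.64° − 155.49° = -28.85°

ω = 50: -49.5 dB, 38.9°; ω = 680: -48.0 dB, -28.9°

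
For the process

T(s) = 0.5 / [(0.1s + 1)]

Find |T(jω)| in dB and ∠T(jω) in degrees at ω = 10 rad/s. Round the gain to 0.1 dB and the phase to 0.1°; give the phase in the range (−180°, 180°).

At ω = 10 rad/s:
pole (1 + j10·0.1) = 1 + j1 → |·| ≈ 1.4142, ∠ ≈ 45.00°
|T| = 0.5 · 1 / (1.4142) ≈ 0.35356
Gain = 20 log₁₀(0.35356) ≈ -9.03 dB
∠T = (0°) − (45.00°) = -45.00°

-9.0 dB, -45.0°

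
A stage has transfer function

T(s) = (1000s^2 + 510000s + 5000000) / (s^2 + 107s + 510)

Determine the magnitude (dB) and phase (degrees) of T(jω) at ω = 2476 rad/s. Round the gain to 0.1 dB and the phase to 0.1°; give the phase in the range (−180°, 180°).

Substitute s = j2476:
Numerator: 1000(j2476)^2 + 510000(j2476) + 5000000 = -6125576000 + j1262760000
Denominator: (j2476)^2 + 107(j2476) + 510 = -6130066 + j264932
|N| = √(6125576000² + 1262760000²) ≈ 6.2544e+09, ∠N ≈ 168.35°
|D| = √(6130066² + 264932²) ≈ 6.1358e+06, ∠D ≈ 177.53°
|T| = 6.2544e+09 / 6.1358e+06 ≈ 1019.3
Gain = 20 log₁₀(1019.3) ≈ 60.17 dB
∠T = 168.35° − 177.53° = -9.18°

60.2 dB, -9.2°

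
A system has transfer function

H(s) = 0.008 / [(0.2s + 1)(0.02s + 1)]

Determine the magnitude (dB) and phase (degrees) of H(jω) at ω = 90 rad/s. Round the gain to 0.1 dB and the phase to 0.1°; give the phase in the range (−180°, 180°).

-73.3 dB, -147.8°

At ω = 90 rad/s:
pole (1 + j90·0.2) = 1 + j18 → |·| ≈ 18.028, ∠ ≈ 86.82°
pole (1 + j90·0.02) = 1 + j1.8 → |·| ≈ 2.0591, ∠ ≈ 60.95°
|H| = 0.008 · 1 / (18.028 · 2.0591) ≈ 0.00021551
Gain = 20 log₁₀(0.00021551) ≈ -73.33 dB
∠H = (0°) − (86.82° + 60.95°) = -147.77°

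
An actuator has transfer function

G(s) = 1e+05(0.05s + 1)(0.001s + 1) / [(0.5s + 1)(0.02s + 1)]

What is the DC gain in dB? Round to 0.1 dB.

G(0) = 1e+05 · 1 / 1 = 1e+05
20 log₁₀(1e+05) ≈ 100.00 dB

100.0 dB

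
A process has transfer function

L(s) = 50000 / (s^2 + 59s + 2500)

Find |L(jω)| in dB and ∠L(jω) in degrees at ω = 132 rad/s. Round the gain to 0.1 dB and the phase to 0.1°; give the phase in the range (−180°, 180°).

At s = jω = j132:
quadratic: (j132)² + 59·j132 + 2500 = -14924 + j7788 → |·| ≈ 16834, ∠ ≈ 152.44°
|L| = 50000 / 16834 ≈ 2.9702
Gain = 20 log₁₀(2.9702) ≈ 9.46 dB
∠L = 0.00° − 152.44° = -152.44°

9.5 dB, -152.4°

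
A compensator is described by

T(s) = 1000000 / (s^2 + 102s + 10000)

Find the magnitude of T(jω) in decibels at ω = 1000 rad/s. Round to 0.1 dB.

0.0 dB

At s = jω = j1000:
quadratic: (j1000)² + 102·j1000 + 10000 = -990000 + j102000 → |·| ≈ 9.9524e+05, ∠ ≈ 174.12°
|T| = 1000000 / 9.9524e+05 ≈ 1.0048
Gain = 20 log₁₀(1.0048) ≈ 0.04 dB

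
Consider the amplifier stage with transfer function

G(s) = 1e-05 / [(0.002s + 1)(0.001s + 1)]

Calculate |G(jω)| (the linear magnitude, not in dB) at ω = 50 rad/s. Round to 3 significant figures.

At ω = 50 rad/s:
pole (1 + j50·0.002) = 1 + j0.1 → |·| ≈ 1.005, ∠ ≈ 5.71°
pole (1 + j50·0.001) = 1 + j0.05 → |·| ≈ 1.0012, ∠ ≈ 2.86°
|G| = 1e-05 · 1 / (1.005 · 1.0012) ≈ 9.9383e-06

9.94e-06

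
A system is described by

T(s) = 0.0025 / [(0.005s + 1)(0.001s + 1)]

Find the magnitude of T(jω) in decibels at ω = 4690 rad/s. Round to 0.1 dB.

At ω = 4690 rad/s:
pole (1 + j4690·0.005) = 1 + j23.45 → |·| ≈ 23.471, ∠ ≈ 87.56°
pole (1 + j4690·0.001) = 1 + j4.69 → |·| ≈ 4.7954, ∠ ≈ 77.96°
|T| = 0.0025 · 1 / (23.471 · 4.7954) ≈ 2.2212e-05
Gain = 20 log₁₀(2.2212e-05) ≈ -93.07 dB

-93.1 dB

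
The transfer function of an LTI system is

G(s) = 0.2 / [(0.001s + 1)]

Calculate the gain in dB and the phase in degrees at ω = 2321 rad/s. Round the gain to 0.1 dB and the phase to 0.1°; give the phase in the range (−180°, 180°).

-22.0 dB, -66.7°

At ω = 2321 rad/s:
pole (1 + j2321·0.001) = 1 + j2.321 → |·| ≈ 2.5273, ∠ ≈ 66.69°
|G| = 0.2 · 1 / (2.5273) ≈ 0.079136
Gain = 20 log₁₀(0.079136) ≈ -22.03 dB
∠G = (0°) − (66.69°) = -66.69°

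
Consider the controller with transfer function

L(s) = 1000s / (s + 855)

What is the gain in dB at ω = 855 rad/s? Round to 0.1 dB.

57.0 dB

At s = jω = j855:
zero at origin: s = j855 → |·| = 855, ∠ = 90.00°
pole (s+855): 855 + j855 → |·| = √(855²+855²) = √1462050 ≈ 1209.2, ∠ = arctan(855/855) ≈ 45.00°
|L| = 1000 · 855 / 1209.2 ≈ 707.08
Gain = 20 log₁₀(707.08) ≈ 56.99 dB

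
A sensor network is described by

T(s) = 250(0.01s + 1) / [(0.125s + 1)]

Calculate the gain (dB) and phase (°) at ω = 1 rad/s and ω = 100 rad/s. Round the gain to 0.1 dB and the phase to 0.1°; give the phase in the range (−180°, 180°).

At ω = 1 rad/s:
zero (1 + j1·0.01) = 1 + j0.01 → |·| ≈ 1, ∠ ≈ 0.57°
pole (1 + j1·0.125) = 1 + j0.125 → |·| ≈ 1.0078, ∠ ≈ 7.13°
|T| = 250 · 1 / (1.0078) ≈ 248.07
Gain = 20 log₁₀(248.07) ≈ 47.89 dB
∠T = (0.57°) − (7.13°) = -6.56°

At ω = 100 rad/s:
zero (1 + j100·0.01) = 1 + j1 → |·| ≈ 1.4142, ∠ ≈ 45.00°
pole (1 + j100·0.125) = 1 + j12.5 → |·| ≈ 12.54, ∠ ≈ 85.43°
|T| = 250 · 1.4142 / (12.54) ≈ 28.194
Gain = 20 log₁₀(28.194) ≈ 29.00 dB
∠T = (45.00°) − (85.43°) = -40.43°

ω = 1: 47.9 dB, -6.6°; ω = 100: 29.0 dB, -40.4°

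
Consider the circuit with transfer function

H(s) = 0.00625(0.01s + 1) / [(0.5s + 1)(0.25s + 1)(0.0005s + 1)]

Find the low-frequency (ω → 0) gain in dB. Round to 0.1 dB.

-44.1 dB

H(0) = 0.00625 · 1 / 1 = 0.00625
20 log₁₀(0.00625) ≈ -44.08 dB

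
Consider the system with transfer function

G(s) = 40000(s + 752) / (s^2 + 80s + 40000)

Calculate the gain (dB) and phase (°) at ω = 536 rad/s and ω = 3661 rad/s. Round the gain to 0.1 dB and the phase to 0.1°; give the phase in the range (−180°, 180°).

At s = jω = j536:
zero (s+752): 752 + j536 → |·| = √(752²+536²) = √852800 ≈ 923.47, ∠ = arctan(536/752) ≈ 35.48°
quadratic: (j536)² + 80·j536 + 40000 = -247296 + j42880 → |·| ≈ 2.5099e+05, ∠ ≈ 170.16°
|G| = 40000 · 923.47 / 2.5099e+05 ≈ 147.17
Gain = 20 log₁₀(147.17) ≈ 43.36 dB
∠G = 35.48° − 170.16° = -134.68°

At s = jω = j3661:
zero (s+752): 752 + j3661 → |·| = √(752²+3661²) = √13968425 ≈ 3737.4, ∠ = arctan(3661/752) ≈ 78.39°
quadratic: (j3661)² + 80·j3661 + 40000 = -13362921 + j292880 → |·| ≈ 1.3366e+07, ∠ ≈ 178.74°
|G| = 40000 · 3737.4 / 1.3366e+07 ≈ 11.185
Gain = 20 log₁₀(11.185) ≈ 20.97 dB
∠G = 78.39° − 178.74° = -100.35°

ω = 536: 43.4 dB, -134.7°; ω = 3661: 21.0 dB, -100.4°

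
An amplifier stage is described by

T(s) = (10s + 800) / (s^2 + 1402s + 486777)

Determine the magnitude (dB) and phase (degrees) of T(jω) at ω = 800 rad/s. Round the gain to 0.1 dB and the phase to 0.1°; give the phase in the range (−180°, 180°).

Substitute s = j800:
Numerator: 10(j800) + 800 = 800 + j8000
Denominator: (j800)^2 + 1402(j800) + 486777 = -153223 + j1121600
|N| = √(800² + 8000²) ≈ 8039.9, ∠N ≈ 84.29°
|D| = √(153223² + 1121600²) ≈ 1.132e+06, ∠D ≈ 97.78°
|T| = 8039.9 / 1.132e+06 ≈ 0.0071024
Gain = 20 log₁₀(0.0071024) ≈ -42.97 dB
∠T = 84.29° − 97.78° = -13.49°

-43.0 dB, -13.5°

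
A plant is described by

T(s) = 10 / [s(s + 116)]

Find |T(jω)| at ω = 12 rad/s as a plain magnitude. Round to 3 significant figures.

0.00715

At s = jω = j12:
pole (s+116): 116 + j12 → |·| = √(116²+12²) = √13600 ≈ 116.62, ∠ = arctan(12/116) ≈ 5.91°
pole at origin: |s| = 12, ∠ = 90.00° (in denominator)
|T| = 10 / 1399.4 ≈ 0.0071459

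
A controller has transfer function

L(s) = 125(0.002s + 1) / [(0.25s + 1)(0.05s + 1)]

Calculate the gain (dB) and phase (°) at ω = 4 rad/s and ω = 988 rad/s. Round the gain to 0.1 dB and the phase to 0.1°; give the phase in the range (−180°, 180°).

ω = 4: 38.8 dB, -55.9°; ω = 988: -32.9 dB, -115.5°

At ω = 4 rad/s:
zero (1 + j4·0.002) = 1 + j0.008 → |·| ≈ 1, ∠ ≈ 0.46°
pole (1 + j4·0.25) = 1 + j1 → |·| ≈ 1.4142, ∠ ≈ 45.00°
pole (1 + j4·0.05) = 1 + j0.2 → |·| ≈ 1.0198, ∠ ≈ 11.31°
|L| = 125 · 1 / (1.4142 · 1.0198) ≈ 86.673
Gain = 20 log₁₀(86.673) ≈ 38.76 dB
∠L = (0.46°) − (45.00° + 11.31°) = -55.85°

At ω = 988 rad/s:
zero (1 + j988·0.002) = 1 + j1.976 → |·| ≈ 2.2146, ∠ ≈ 63.16°
pole (1 + j988·0.25) = 1 + j247 → |·| ≈ 247, ∠ ≈ 89.77°
pole (1 + j988·0.05) = 1 + j49.4 → |·| ≈ 49.41, ∠ ≈ 88.84°
|L| = 125 · 2.2146 / (247 · 49.41) ≈ 0.022683
Gain = 20 log₁₀(0.022683) ≈ -32.89 dB
∠L = (63.16°) − (89.77° + 88.84°) = -115.45°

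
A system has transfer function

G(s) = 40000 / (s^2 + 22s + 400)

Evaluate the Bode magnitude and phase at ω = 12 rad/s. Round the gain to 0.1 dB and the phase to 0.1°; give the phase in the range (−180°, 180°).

At s = jω = j12:
quadratic: (j12)² + 22·j12 + 400 = 256 + j264 → |·| ≈ 367.74, ∠ ≈ 45.88°
|G| = 40000 / 367.74 ≈ 108.77
Gain = 20 log₁₀(108.77) ≈ 40.73 dB
∠G = 0.00° − 45.88° = -45.88°

40.7 dB, -45.9°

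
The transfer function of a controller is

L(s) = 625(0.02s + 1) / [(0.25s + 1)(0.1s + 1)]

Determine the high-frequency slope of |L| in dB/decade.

-20 dB/decade

Each pole contributes −20 dB/decade at high frequency; each zero contributes +20 dB/decade.
Net: 1 zero(s) − 2 pole(s) → -20 dB/decade.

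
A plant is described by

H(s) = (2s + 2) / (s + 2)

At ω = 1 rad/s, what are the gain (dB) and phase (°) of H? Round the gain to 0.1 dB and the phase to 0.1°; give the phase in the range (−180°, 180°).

2.0 dB, 18.4°

Substitute s = j1:
Numerator: 2(j1) + 2 = 2 + j2
Denominator: (j1) + 2 = 2 + j1
|N| = √(2² + 2²) ≈ 2.8284, ∠N ≈ 45.00°
|D| = √(2² + 1²) ≈ 2.2361, ∠D ≈ 26.57°
|H| = 2.8284 / 2.2361 ≈ 1.2649
Gain = 20 log₁₀(1.2649) ≈ 2.04 dB
∠H = 45.00° − 26.57° = 18.43°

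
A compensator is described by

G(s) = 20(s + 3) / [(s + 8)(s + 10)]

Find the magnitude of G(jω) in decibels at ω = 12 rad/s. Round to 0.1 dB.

At s = jω = j12:
zero (s+3): 3 + j12 → |·| = √(3²+12²) = √153 ≈ 12.369, ∠ = arctan(12/3) ≈ 75.96°
pole (s+8): 8 + j12 → |·| = √(8²+12²) = √208 ≈ 14.422, ∠ = arctan(12/8) ≈ 56.31°
pole (s+10): 10 + j12 → |·| = √(10²+12²) = √244 ≈ 15.62, ∠ = arctan(12/10) ≈ 50.19°
|G| = 20 · 12.369 / 225.27 ≈ 1.0981
Gain = 20 log₁₀(1.0981) ≈ 0.81 dB

0.8 dB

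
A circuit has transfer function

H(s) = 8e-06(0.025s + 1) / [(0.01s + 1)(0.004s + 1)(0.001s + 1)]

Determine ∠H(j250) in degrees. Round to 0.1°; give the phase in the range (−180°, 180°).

At ω = 250 rad/s:
zero (1 + j250·0.025) = 1 + j6.25 → |·| ≈ 6.3295, ∠ ≈ 80.91°
pole (1 + j250·0.01) = 1 + j2.5 → |·| ≈ 2.6926, ∠ ≈ 68.20°
pole (1 + j250·0.004) = 1 + j1 → |·| ≈ 1.4142, ∠ ≈ 45.00°
pole (1 + j250·0.001) = 1 + j0.25 → |·| ≈ 1.0308, ∠ ≈ 14.04°
∠H = (80.91°) − (68.20° + 45.00° + 14.04°) = -46.33°

-46.3°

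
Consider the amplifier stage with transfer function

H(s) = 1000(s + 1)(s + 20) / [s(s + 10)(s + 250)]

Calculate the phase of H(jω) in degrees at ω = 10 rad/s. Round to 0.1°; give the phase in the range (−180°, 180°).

At s = jω = j10:
zero (s+1): 1 + j10 → |·| = √(1²+10²) = √101 ≈ 10.05, ∠ = arctan(10/1) ≈ 84.29°
zero (s+20): 20 + j10 → |·| = √(20²+10²) = √500 ≈ 22.361, ∠ = arctan(10/20) ≈ 26.57°
pole (s+10): 10 + j10 → |·| = √(10²+10²) = √200 ≈ 14.142, ∠ = arctan(10/10) ≈ 45.00°
pole (s+250): 250 + j10 → |·| = √(250²+10²) = √62600 ≈ 250.2, ∠ = arctan(10/250) ≈ 2.29°
pole at origin: |s| = 10, ∠ = 90.00° (in denominator)
∠H = 110.86° − 137.29° = -26.43°

-26.4°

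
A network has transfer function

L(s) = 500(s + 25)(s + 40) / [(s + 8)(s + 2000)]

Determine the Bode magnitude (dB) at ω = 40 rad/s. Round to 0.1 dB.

24.3 dB

At s = jω = j40:
zero (s+25): 25 + j40 → |·| = √(25²+40²) = √2225 ≈ 47.17, ∠ = arctan(40/25) ≈ 57.99°
zero (s+40): 40 + j40 → |·| = √(40²+40²) = √3200 ≈ 56.569, ∠ = arctan(40/40) ≈ 45.00°
pole (s+8): 8 + j40 → |·| = √(8²+40²) = √1664 ≈ 40.792, ∠ = arctan(40/8) ≈ 78.69°
pole (s+2000): 2000 + j40 → |·| = √(2000²+40²) = √4001600 ≈ 2000.4, ∠ = arctan(40/2000) ≈ 1.15°
|L| = 500 · 2668.4 / 81600 ≈ 16.35
Gain = 20 log₁₀(16.35) ≈ 24.27 dB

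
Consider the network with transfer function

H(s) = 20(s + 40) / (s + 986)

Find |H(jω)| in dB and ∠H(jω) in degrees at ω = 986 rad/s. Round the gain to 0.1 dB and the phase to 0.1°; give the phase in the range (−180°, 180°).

23.0 dB, 42.7°

At s = jω = j986:
zero (s+40): 40 + j986 → |·| = √(40²+986²) = √973796 ≈ 986.81, ∠ = arctan(986/40) ≈ 87.68°
pole (s+986): 986 + j986 → |·| = √(986²+986²) = √1944392 ≈ 1394.4, ∠ = arctan(986/986) ≈ 45.00°
|H| = 20 · 986.81 / 1394.4 ≈ 14.154
Gain = 20 log₁₀(14.154) ≈ 23.02 dB
∠H = 87.68° − 45.00° = 42.68°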